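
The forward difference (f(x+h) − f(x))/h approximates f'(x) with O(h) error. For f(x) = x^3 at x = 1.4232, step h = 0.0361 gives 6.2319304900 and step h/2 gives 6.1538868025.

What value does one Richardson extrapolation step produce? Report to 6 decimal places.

6.075843

r = 1, so 2^r = 2.
2×6.1538868025 − 6.2319304900 = 6.0758431150
Divide by 2^1 − 1 = 1.
(2×6.1538868025 − 6.2319304900)/(2 − 1) = 6.0758431150
Gap between inputs: 7.804e-02; correction applied: −0.0780436875.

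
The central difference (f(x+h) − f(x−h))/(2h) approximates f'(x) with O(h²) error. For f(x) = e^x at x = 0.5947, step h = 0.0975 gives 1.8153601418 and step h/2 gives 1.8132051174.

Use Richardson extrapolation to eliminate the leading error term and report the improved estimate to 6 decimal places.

1.812487

r = 2, so 2^r = 4.
Top: 4(1.8132051174) − (1.8153601418) = 5.4374603278
5.4374603278 ÷ 3 = 1.8124867759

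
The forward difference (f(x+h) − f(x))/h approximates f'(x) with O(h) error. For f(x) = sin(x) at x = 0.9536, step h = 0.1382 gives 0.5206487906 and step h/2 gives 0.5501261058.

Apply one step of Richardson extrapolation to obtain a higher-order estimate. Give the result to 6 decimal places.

0.579603

r = 1, so 2^r = 2.
Top: 2(0.5501261058) − (0.5206487906) = 0.5796034210
0.5796034210 ÷ 1 = 0.5796034210
Shift from A(h/2): +0.0294773152.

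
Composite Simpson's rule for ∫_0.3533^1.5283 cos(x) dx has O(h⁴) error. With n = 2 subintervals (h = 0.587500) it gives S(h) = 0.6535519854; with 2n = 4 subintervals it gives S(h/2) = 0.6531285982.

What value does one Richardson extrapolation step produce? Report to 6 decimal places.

r = 4, so 2^r = 16.
Difference of the inputs: 0.6531285982 − 0.6535519854 = -0.0004233872
Divide by 2^4 − 1 = 15: (-0.0004233872)/15 = -0.0000282258
R = 0.6531285982 − 0.0000282258 = 0.6531003724

0.653100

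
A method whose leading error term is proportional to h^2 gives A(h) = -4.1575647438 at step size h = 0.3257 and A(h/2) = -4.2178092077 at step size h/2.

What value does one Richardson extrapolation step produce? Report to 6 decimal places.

-4.237891

With r = 2 the leading error scales as h^2, so the weight is 2^2 = 4.
4·(-4.2178092077) = -16.8712368308; (-16.8712368308) − (-4.1575647438) = -12.7136720870
Denominator 4 − 1 = 3.
R = (-12.7136720870)/3 = -4.2378906957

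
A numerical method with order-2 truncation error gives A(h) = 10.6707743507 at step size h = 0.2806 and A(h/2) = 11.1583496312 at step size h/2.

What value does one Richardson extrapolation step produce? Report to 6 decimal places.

The method has order 2: 2^2 = 4.
4×11.1583496312 = 44.6333985248; 44.6333985248 − 10.6707743507 = 33.9626241741
Divide by 2^2 − 1 = 3.
R = 33.9626241741/3 = 11.3208747247
Correction |R − A(h/2)| = 1.625e-01; gap |A(h/2) − A(h)| = 4.876e-01.

11.320875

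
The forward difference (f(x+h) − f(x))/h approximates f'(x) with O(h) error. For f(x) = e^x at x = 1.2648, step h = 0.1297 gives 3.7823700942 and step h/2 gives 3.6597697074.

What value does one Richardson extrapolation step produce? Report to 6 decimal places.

3.537169

Error is O(h^1); halving h shrinks it by 2^1 = 2.
2 × 3.6597697074 = 7.3195394148; 7.3195394148 − 3.7823700942 = 3.5371693206
R = 3.5371693206/1 = 3.5371693206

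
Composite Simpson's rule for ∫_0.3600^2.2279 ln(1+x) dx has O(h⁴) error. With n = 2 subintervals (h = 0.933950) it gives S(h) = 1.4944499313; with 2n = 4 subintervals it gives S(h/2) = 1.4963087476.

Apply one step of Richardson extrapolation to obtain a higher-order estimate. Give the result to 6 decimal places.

1.496433

The method has order 4: 2^4 = 16.
Weighted: 23.9409399616 − 1.4944499313 = 22.4464900303
Denominator 16 − 1 = 15.
R = 22.4464900303/15 = 1.4964326687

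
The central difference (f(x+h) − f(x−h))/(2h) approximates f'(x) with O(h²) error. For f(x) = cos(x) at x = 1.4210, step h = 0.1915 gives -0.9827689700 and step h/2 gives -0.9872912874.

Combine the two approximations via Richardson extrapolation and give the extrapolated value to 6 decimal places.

Method order is 2; weight 2^2 = 4.
4 × (-0.9872912874) = -3.9491651496; (-3.9491651496) − (-0.9827689700) = -2.9663961796
Divide by 2^2 − 1 = 3.
So the Richardson estimate is -0.9887987265.

-0.988799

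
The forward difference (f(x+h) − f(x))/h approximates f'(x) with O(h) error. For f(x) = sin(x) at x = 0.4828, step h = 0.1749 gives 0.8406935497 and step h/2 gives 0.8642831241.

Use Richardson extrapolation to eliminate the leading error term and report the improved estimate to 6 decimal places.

Order 1 gives 2^r = 2 and 2^r − 1 = 1.
2*0.8642831241 = 1.7285662482; 1.7285662482 − 0.8406935497 = 0.8878726985
Denominator 2 − 1 = 1.
So the Richardson estimate is 0.8878726985.
Shift from A(h/2): +0.0235895744.

0.887873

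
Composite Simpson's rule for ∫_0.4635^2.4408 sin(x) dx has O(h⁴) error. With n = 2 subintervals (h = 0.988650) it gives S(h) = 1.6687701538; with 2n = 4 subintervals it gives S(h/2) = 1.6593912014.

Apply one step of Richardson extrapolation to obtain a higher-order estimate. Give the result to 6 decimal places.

Error is O(h^4); halving h shrinks it by 2^4 = 16.
16×1.6593912014 = 26.5502592224; subtract 1.6687701538 → 24.8814890686
(16×1.6593912014 − 1.6687701538)/(16 − 1) = 1.6587659379
Gap between inputs: 9.379e-03; correction applied: −0.0006252635.

1.658766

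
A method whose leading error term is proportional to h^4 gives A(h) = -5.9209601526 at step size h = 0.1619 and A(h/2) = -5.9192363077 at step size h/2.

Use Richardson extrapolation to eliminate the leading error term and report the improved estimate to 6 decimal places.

-5.919121

Leading term ∝ h^4; use weight 16 = 2^4.
2^4×A(h/2) = -94.7077809232; minus A(h) gives -88.7868207706.
(-88.7868207706) ÷ 15 = -5.9191213847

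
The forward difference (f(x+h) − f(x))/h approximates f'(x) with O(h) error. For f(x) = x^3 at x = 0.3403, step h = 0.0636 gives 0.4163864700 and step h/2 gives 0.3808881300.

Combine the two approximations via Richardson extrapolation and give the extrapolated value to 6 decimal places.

0.345390

r = 1: numerator weight 2, denominator 1.
2 × 0.3808881300 = 0.7617762600; subtract 0.4163864700 → 0.3453897900
(2 × 0.3808881300 − 0.4163864700)/(2 − 1) = 0.3453897900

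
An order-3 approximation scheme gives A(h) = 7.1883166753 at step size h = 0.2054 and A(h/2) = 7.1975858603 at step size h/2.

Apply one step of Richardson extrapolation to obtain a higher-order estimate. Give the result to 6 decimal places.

7.198910

Method order is 3; weight 2^3 = 8.
8 × 7.1975858603 − 7.1883166753 = 50.3923702071
50.3923702071 ÷ 7 = 7.1989100296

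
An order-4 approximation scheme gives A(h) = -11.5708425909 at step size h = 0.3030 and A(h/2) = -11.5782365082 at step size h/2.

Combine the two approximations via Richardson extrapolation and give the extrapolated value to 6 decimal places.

Error is O(h^4); halving h shrinks it by 2^4 = 16.
Top: 16(-11.5782365082) − (-11.5708425909) = -173.6809415403
Divide by 2^4 − 1 = 15.
So the Richardson estimate is -11.5787294360.
Shift from A(h/2): −0.0004929278.

-11.578729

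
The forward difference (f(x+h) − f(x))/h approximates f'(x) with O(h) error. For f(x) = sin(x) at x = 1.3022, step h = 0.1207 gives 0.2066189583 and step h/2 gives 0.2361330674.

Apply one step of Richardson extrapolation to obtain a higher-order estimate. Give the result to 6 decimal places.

0.265647

r = 1: numerator weight 2, denominator 1.
Difference of the inputs: 0.2361330674 − 0.2066189583 = 0.0295141091
Divide by 2^1 − 1 = 1: 0.0295141091/1 = 0.0295141091
R = 0.2361330674 + 0.0295141091 = 0.2656471765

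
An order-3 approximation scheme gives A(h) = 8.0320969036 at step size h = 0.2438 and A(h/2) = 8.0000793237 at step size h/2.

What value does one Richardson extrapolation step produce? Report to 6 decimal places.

Order 3 gives 2^r = 8 and 2^r − 1 = 7.
Top: 8(8.0000793237) − (8.0320969036) = 55.9685376860
55.9685376860 ÷ 7 = 7.9955053837
Correction |R − A(h/2)| = 4.574e-03; gap |A(h/2) − A(h)| = 3.202e-02.

7.995505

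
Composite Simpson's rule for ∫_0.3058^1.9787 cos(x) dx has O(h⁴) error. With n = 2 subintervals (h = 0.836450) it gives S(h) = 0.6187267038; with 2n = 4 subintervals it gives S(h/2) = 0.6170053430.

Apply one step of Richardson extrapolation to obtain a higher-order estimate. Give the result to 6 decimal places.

Leading term ∝ h^4; use weight 16 = 2^4.
16·0.6170053430 = 9.8720854880; 9.8720854880 − 0.6187267038 = 9.2533587842
Denominator 16 − 1 = 15.
So the Richardson estimate is 0.6168905856.
Gap between inputs: 1.721e-03; correction applied: −0.0001147574.

0.616891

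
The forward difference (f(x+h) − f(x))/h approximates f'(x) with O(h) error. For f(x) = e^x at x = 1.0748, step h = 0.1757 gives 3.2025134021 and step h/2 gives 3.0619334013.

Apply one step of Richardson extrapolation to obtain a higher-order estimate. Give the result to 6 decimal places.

Leading term ∝ h^1; use weight 2 = 2^1.
2·3.0619334013 = 6.1238668026; 6.1238668026 − 3.2025134021 = 2.9213534005
Denominator 2 − 1 = 1.
Result: 2.9213534005

2.921353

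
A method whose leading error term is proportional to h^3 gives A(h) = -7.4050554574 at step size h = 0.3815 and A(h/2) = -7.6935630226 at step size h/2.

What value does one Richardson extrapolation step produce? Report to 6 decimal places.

-7.734778

Method order is 3; weight 2^3 = 8.
2^3 × A(h/2) = -61.5485041808; minus A(h) gives -54.1434487234.
(-54.1434487234) ÷ 7 = -7.7347783891
Gap between inputs: 2.885e-01; correction applied: −0.0412153665.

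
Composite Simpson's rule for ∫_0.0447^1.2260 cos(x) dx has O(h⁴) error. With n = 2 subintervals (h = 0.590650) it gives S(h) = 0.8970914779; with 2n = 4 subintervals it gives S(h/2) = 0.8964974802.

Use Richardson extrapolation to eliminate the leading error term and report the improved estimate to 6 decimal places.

With r = 4 the leading error scales as h^4, so the weight is 2^4 = 16.
16*0.8964974802 − 0.8970914779 = 13.4468682053
R = 13.4468682053/15 = 0.8964578804
Shift from A(h/2): −0.0000395998.

0.896458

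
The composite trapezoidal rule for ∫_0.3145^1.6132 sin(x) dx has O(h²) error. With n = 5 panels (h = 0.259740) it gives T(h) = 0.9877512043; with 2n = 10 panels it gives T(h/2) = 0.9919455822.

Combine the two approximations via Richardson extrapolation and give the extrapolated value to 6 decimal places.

0.993344

Order 2 gives 2^r = 4 and 2^r − 1 = 3.
Top: 4(0.9919455822) − (0.9877512043) = 2.9800311245
(4 × 0.9919455822 − 0.9877512043)/(4 − 1) = 0.9933437082
Correction |R − A(h/2)| = 1.398e-03; gap |A(h/2) − A(h)| = 4.194e-03.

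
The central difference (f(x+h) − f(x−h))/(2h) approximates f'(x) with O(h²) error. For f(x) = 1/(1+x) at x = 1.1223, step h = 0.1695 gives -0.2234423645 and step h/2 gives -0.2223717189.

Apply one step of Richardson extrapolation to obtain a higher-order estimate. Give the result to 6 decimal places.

-0.222015

r = 2: numerator weight 4, denominator 3.
Top: 4(-0.2223717189) − (-0.2234423645) = -0.6660445111
Denominator 4 − 1 = 3.
So the Richardson estimate is -0.2220148370.
Shift from A(h/2): +0.0003568819.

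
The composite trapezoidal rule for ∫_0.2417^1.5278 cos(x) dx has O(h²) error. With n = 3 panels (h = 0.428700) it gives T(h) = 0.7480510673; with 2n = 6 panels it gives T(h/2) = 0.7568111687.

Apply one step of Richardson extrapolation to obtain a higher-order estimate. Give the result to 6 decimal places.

Order 2 gives 2^r = 4 and 2^r − 1 = 3.
2^2·A(h/2) = 3.0272446748; minus A(h) gives 2.2791936075.
Denominator 4 − 1 = 3.
So the Richardson estimate is 0.7597312025.
Correction |R − A(h/2)| = 2.920e-03; gap |A(h/2) − A(h)| = 8.760e-03.

0.759731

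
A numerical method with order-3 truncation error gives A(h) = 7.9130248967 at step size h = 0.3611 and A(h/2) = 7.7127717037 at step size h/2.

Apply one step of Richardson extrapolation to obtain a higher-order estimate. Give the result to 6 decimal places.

7.684164

The method has order 3: 2^3 = 8.
2^3×A(h/2) = 61.7021736296; minus A(h) gives 53.7891487329.
Divide by 2^3 − 1 = 7.
Result: 7.6841641047
Correction |R − A(h/2)| = 2.861e-02; gap |A(h/2) − A(h)| = 2.003e-01.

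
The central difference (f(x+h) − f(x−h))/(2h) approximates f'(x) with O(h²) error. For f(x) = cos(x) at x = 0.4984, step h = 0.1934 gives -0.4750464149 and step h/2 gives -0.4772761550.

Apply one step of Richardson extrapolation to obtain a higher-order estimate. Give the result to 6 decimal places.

-0.478019

Order 2 gives 2^r = 4 and 2^r − 1 = 3.
Weighted: (-1.9091046200) − (-0.4750464149) = -1.4340582051
Divide by 2^2 − 1 = 3.
Extrapolated: (-1.4340582051) / 3 = -0.4780194017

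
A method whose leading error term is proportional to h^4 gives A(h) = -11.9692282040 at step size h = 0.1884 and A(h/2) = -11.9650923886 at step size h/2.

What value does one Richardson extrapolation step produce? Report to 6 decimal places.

Leading term ∝ h^4; use weight 16 = 2^4.
16×(-11.9650923886) = -191.4414782176; (-191.4414782176) − (-11.9692282040) = -179.4722500136
(-179.4722500136) ÷ 15 = -11.9648166676

-11.964817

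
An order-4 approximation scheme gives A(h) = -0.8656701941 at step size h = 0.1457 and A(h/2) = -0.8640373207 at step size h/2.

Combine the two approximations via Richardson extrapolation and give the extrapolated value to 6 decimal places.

Order 4 gives 2^r = 16 and 2^r − 1 = 15.
A(h/2) − A(h) = -0.8640373207 − (-0.8656701941) = 0.0016328734
Divide by 2^4 − 1 = 15: 0.0016328734/15 = 0.0001088582
R = A(h/2) + (A(h/2) − A(h))/15 = -0.8640373207 + 0.0001088582 = -0.8639284625
Correction |R − A(h/2)| = 1.089e-04; gap |A(h/2) − A(h)| = 1.633e-03.

-0.863928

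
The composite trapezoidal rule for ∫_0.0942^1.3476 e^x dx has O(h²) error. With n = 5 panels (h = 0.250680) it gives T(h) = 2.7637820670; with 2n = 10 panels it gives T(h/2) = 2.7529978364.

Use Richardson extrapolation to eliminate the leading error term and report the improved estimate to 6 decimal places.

2.749403

Error is O(h^2); halving h shrinks it by 2^2 = 4.
4 × 2.7529978364 = 11.0119913456; subtract 2.7637820670 → 8.2482092786
Divide by 2^2 − 1 = 3.
So the Richardson estimate is 2.7494030929.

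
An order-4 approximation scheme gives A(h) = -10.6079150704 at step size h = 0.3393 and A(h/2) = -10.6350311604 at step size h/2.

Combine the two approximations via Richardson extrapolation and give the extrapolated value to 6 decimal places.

-10.636839

The method has order 4: 2^4 = 16.
16×(-10.6350311604) − (-10.6079150704) = -159.5525834960
R = (-159.5525834960)/15 = -10.6368388997
Gap between inputs: 2.712e-02; correction applied: −0.0018077393.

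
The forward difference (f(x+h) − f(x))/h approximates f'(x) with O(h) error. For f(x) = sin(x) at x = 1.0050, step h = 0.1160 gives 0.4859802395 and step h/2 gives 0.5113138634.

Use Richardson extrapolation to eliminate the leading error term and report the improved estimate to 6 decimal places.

0.536647

Leading term ∝ h^1; use weight 2 = 2^1.
Top: 2(0.5113138634) − (0.4859802395) = 0.5366474873
Divide by 2^1 − 1 = 1.
R = 0.5366474873/1 = 0.5366474873
Gap between inputs: 2.533e-02; correction applied: +0.0253336239.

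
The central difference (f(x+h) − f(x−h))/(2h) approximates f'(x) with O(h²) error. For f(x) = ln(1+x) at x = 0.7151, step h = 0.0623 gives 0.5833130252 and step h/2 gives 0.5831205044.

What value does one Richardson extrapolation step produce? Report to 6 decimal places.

r = 2: numerator weight 4, denominator 3.
4×0.5831205044 = 2.3324820176; 2.3324820176 − 0.5833130252 = 1.7491689924
Denominator 4 − 1 = 3.
1.7491689924 ÷ 3 = 0.5830563308

0.583056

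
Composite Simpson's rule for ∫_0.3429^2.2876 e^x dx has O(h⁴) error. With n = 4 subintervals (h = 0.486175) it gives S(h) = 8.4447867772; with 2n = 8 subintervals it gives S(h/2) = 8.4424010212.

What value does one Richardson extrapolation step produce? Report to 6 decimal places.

8.442242

With r = 4 the leading error scales as h^4, so the weight is 2^4 = 16.
Top: 16(8.4424010212) − (8.4447867772) = 126.6336295620
126.6336295620 ÷ 15 = 8.4422419708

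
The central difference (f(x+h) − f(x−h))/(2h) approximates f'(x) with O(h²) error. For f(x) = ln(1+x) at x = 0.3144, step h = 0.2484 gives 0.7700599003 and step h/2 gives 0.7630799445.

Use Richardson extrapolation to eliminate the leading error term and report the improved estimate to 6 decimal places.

Method order is 2; weight 2^2 = 4.
4 × 0.7630799445 = 3.0523197780; 3.0523197780 − 0.7700599003 = 2.2822598777
R = 2.2822598777/3 = 0.7607532926
Shift from A(h/2): −0.0023266519.

0.760753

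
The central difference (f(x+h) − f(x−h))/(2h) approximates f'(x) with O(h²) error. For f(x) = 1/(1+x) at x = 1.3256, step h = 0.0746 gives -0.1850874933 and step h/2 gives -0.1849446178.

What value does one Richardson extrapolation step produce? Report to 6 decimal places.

The method has order 2: 2^2 = 4.
A(h/2) − A(h) = -0.1849446178 − (-0.1850874933) = 0.0001428755
Divide by 2^2 − 1 = 3: 0.0001428755/3 = 0.0000476252
R = A(h/2) + (A(h/2) − A(h))/3 = -0.1849446178 + 0.0000476252 = -0.1848969926

-0.184897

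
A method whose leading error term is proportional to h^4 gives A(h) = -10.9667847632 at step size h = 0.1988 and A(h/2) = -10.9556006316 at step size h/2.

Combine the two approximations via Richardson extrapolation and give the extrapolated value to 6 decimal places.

-10.954855

The method has order 4: 2^4 = 16.
A(h/2) − A(h) = -10.9556006316 − (-10.9667847632) = 0.0111841316
Divide by 2^4 − 1 = 15: 0.0111841316/15 = 0.0007456088
R = -10.9556006316 + 0.0007456088 = -10.9548550228
Gap between inputs: 1.118e-02; correction applied: +0.0007456088.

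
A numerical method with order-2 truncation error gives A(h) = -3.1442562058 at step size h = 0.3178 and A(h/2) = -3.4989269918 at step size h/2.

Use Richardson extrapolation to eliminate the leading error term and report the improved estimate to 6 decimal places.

r = 2, so 2^r = 4.
2^2·A(h/2) = -13.9957079672; minus A(h) gives -10.8514517614.
Divide by 2^2 − 1 = 3.
So the Richardson estimate is -3.6171505871.

-3.617151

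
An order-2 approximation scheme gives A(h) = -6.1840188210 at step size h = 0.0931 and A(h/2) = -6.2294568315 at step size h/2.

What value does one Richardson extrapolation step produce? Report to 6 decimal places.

-6.244603

Order 2 gives 2^r = 4 and 2^r − 1 = 3.
Top: 4(-6.2294568315) − (-6.1840188210) = -18.7338085050
Divide by 2^2 − 1 = 3.
(4*(-6.2294568315) − (-6.1840188210))/(4 − 1) = -6.2446028350
Correction |R − A(h/2)| = 1.515e-02; gap |A(h/2) − A(h)| = 4.544e-02.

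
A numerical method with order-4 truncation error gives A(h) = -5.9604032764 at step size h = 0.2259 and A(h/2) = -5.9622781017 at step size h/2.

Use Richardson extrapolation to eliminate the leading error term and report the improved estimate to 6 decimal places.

-5.962403

The method has order 4: 2^4 = 16.
Top: 16(-5.9622781017) − (-5.9604032764) = -89.4360463508
(16·(-5.9622781017) − (-5.9604032764))/(16 − 1) = -5.9624030901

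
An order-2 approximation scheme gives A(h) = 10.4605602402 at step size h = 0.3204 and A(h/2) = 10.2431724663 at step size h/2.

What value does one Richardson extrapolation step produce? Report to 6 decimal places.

Order 2 gives 2^r = 4 and 2^r − 1 = 3.
4 × 10.2431724663 − 10.4605602402 = 30.5121296250
Denominator 4 − 1 = 3.
Extrapolated: 30.5121296250 / 3 = 10.1707098750
Gap between inputs: 2.174e-01; correction applied: −0.0724625913.

10.170710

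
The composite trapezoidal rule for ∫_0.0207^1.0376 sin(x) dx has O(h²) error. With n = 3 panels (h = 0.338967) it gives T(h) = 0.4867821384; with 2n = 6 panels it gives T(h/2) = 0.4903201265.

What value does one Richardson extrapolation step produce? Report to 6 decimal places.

Error is O(h^2); halving h shrinks it by 2^2 = 4.
Weighted: 1.9612805060 − 0.4867821384 = 1.4744983676
(4 × 0.4903201265 − 0.4867821384)/(4 − 1) = 0.4914994559

0.491499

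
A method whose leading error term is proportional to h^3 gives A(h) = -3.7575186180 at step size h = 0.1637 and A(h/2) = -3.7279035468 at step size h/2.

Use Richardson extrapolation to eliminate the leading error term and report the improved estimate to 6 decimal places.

Method order is 3; weight 2^3 = 8.
Difference of the inputs: -3.7279035468 − (-3.7575186180) = 0.0296150712
Divide by 2^3 − 1 = 7: 0.0296150712/7 = 0.0042307245
R = -3.7279035468 + 0.0042307245 = -3.7236728223

-3.723673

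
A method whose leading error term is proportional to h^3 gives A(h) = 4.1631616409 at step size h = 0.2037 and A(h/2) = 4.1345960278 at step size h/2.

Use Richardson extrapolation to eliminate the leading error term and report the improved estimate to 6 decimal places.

4.130515

r = 3: numerator weight 8, denominator 7.
8×4.1345960278 = 33.0767682224; subtract 4.1631616409 → 28.9136065815
(8×4.1345960278 − 4.1631616409)/(8 − 1) = 4.1305152259
Shift from A(h/2): −0.0040808019.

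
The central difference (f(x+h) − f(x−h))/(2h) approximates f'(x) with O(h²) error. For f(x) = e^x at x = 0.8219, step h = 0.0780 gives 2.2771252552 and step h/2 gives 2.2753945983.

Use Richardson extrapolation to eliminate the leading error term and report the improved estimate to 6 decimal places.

2.274818

Error is O(h^2); halving h shrinks it by 2^2 = 4.
A(h/2) − A(h) = 2.2753945983 − 2.2771252552 = -0.0017306569
Divide by 2^2 − 1 = 3: (-0.0017306569)/3 = -0.0005768856
R = 2.2753945983 − 0.0005768856 = 2.2748177127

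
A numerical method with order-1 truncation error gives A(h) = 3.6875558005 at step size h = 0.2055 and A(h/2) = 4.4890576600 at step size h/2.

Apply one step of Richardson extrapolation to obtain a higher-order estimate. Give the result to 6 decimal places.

r = 1, so 2^r = 2.
2·4.4890576600 = 8.9781153200; subtract 3.6875558005 → 5.2905595195
(2·4.4890576600 − 3.6875558005)/(2 − 1) = 5.2905595195

5.290560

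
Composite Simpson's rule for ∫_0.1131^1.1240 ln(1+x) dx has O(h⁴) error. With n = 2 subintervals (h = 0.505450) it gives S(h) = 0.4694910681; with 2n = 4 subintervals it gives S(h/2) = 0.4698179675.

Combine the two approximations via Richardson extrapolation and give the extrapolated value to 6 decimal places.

With r = 4 the leading error scales as h^4, so the weight is 2^4 = 16.
Top: 16(0.4698179675) − (0.4694910681) = 7.0475964119
Extrapolated: 7.0475964119 / 15 = 0.4698397608

0.469840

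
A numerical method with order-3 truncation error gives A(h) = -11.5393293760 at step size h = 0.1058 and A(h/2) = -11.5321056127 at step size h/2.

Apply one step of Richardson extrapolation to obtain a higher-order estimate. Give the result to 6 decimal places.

With r = 3 the leading error scales as h^3, so the weight is 2^3 = 8.
8·(-11.5321056127) = -92.2568449016; subtract (-11.5393293760) → -80.7175155256
Extrapolated: (-80.7175155256) / 7 = -11.5310736465
Gap between inputs: 7.224e-03; correction applied: +0.0010319662.

-11.531074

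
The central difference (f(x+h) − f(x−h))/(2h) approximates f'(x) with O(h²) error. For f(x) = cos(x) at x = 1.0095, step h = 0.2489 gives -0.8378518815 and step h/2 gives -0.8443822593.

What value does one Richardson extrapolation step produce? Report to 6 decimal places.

r = 2, so 2^r = 4.
Top: 4(-0.8443822593) − (-0.8378518815) = -2.5396771557
Denominator 4 − 1 = 3.
(-2.5396771557) ÷ 3 = -0.8465590519

-0.846559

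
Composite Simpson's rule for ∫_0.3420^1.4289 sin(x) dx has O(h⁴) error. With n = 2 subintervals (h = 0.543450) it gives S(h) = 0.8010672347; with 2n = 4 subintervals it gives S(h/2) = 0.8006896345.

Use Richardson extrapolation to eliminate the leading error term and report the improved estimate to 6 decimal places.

0.800664

Error is O(h^4); halving h shrinks it by 2^4 = 16.
16·0.8006896345 = 12.8110341520; subtract 0.8010672347 → 12.0099669173
12.0099669173 ÷ 15 = 0.8006644612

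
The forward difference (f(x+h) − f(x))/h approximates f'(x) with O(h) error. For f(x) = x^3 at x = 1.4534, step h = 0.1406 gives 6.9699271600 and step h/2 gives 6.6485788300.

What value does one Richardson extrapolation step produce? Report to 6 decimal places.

Order 1 gives 2^r = 2 and 2^r − 1 = 1.
Difference of the inputs: 6.6485788300 − 6.9699271600 = -0.3213483300
Correction (A(h/2) − A(h))/(2 − 1) = (-0.3213483300)/1 = -0.3213483300
R = 6.6485788300 − 0.3213483300 = 6.3272305000

6.327230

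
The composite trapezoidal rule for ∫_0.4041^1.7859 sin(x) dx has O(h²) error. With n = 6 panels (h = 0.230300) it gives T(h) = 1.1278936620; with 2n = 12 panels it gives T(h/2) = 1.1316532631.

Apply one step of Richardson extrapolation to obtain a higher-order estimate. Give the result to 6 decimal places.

1.132906

The method has order 2: 2^2 = 4.
Top: 4(1.1316532631) − (1.1278936620) = 3.3987193904
R = 3.3987193904/3 = 1.1329064635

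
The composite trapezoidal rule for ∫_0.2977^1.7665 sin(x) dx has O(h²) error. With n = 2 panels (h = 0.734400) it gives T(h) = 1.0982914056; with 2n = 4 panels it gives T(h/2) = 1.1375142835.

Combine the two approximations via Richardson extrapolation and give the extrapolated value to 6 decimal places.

Leading term ∝ h^2; use weight 4 = 2^2.
A(h/2) − A(h) = 1.1375142835 − 1.0982914056 = 0.0392228779
Divide by 2^2 − 1 = 3: 0.0392228779/3 = 0.0130742926
R = 1.1375142835 + 0.0130742926 = 1.1505885761

1.150589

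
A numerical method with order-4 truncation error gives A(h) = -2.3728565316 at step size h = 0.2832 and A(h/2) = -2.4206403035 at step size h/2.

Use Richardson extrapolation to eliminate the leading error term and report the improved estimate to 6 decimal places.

Leading term ∝ h^4; use weight 16 = 2^4.
Top: 16(-2.4206403035) − (-2.3728565316) = -36.3573883244
Extrapolated: (-36.3573883244) / 15 = -2.4238258883
Gap between inputs: 4.778e-02; correction applied: −0.0031855848.

-2.423826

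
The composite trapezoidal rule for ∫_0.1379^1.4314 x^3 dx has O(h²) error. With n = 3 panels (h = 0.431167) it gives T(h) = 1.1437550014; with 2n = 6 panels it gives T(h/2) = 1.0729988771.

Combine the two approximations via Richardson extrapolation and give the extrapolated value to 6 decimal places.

1.049414

r = 2: numerator weight 4, denominator 3.
2^2·A(h/2) = 4.2919955084; minus A(h) gives 3.1482405070.
Divide by 2^2 − 1 = 3.
(4·1.0729988771 − 1.1437550014)/(4 − 1) = 1.0494135023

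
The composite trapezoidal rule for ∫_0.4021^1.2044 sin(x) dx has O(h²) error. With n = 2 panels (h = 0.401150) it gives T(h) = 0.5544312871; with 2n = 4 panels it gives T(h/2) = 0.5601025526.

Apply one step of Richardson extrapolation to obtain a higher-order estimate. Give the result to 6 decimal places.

Leading term ∝ h^2; use weight 4 = 2^2.
Difference of the inputs: 0.5601025526 − 0.5544312871 = 0.0056712655
Correction (A(h/2) − A(h))/(4 − 1) = 0.0056712655/3 = 0.0018904218
R = A(h/2) + (A(h/2) − A(h))/3 = 0.5601025526 + 0.0018904218 = 0.5619929744

0.561993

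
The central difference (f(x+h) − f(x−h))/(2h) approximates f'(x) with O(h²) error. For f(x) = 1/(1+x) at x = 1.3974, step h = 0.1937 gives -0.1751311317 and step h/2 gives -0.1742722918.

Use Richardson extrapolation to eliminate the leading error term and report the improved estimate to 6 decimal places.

r = 2: numerator weight 4, denominator 3.
4·(-0.1742722918) − (-0.1751311317) = -0.5219580355
R = (-0.5219580355)/3 = -0.1739860118

-0.173986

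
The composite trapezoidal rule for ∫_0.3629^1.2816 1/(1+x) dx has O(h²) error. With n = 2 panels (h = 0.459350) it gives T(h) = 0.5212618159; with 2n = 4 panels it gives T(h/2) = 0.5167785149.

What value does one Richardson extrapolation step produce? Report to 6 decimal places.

0.515284

Leading term ∝ h^2; use weight 4 = 2^2.
A(h/2) − A(h) = 0.5167785149 − 0.5212618159 = -0.0044833010
Divide by 2^2 − 1 = 3: (-0.0044833010)/3 = -0.0014944337
R = A(h/2) + (A(h/2) − A(h))/3 = 0.5167785149 − 0.0014944337 = 0.5152840812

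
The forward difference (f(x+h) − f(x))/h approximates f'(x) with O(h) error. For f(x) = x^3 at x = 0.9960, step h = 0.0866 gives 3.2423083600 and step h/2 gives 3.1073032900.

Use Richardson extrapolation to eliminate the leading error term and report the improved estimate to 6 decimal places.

Order 1 gives 2^r = 2 and 2^r − 1 = 1.
Weighted: 6.2146065800 − 3.2423083600 = 2.9722982200
(2 × 3.1073032900 − 3.2423083600)/(2 − 1) = 2.9722982200
Correction |R − A(h/2)| = 1.350e-01; gap |A(h/2) − A(h)| = 1.350e-01.

2.972298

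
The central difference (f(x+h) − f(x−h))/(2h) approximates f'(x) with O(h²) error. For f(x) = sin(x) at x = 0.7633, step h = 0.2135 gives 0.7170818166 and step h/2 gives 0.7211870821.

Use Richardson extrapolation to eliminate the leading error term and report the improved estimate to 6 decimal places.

0.722556

Order 2 gives 2^r = 4 and 2^r − 1 = 3.
2^2×A(h/2) = 2.8847483284; minus A(h) gives 2.1676665118.
R = 2.1676665118/3 = 0.7225555039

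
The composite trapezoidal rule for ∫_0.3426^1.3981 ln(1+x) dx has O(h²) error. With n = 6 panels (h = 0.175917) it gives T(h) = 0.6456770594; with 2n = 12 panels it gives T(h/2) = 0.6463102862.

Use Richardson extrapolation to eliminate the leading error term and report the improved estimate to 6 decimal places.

Method order is 2; weight 2^2 = 4.
Numerator 4·A(h/2) − A(h) = 4·0.6463102862 − 0.6456770594 = 1.9395640854
Divide by 2^2 − 1 = 3.
So the Richardson estimate is 0.6465213618.
Shift from A(h/2): +0.0002110756.

0.646521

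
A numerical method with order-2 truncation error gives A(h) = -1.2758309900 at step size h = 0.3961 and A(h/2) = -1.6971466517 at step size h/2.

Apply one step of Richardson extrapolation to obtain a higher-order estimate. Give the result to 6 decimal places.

-1.837585

The method has order 2: 2^2 = 4.
2^2·A(h/2) = -6.7885866068; minus A(h) gives -5.5127556168.
Extrapolated: (-5.5127556168) / 3 = -1.8375852056
Shift from A(h/2): −0.1404385539.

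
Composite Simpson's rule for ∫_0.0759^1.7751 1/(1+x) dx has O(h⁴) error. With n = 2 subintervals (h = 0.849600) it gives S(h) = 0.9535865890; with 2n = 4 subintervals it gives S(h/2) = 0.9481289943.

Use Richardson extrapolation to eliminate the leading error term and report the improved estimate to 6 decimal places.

The method has order 4: 2^4 = 16.
2^4*A(h/2) = 15.1700639088; minus A(h) gives 14.2164773198.
14.2164773198 ÷ 15 = 0.9477651547
Gap between inputs: 5.458e-03; correction applied: −0.0003638396.

0.947765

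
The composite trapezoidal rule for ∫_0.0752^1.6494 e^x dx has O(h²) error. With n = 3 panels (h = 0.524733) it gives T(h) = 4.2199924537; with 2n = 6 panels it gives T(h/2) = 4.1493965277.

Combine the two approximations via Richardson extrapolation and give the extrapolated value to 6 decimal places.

r = 2: numerator weight 4, denominator 3.
4 × 4.1493965277 = 16.5975861108; subtract 4.2199924537 → 12.3775936571
Divide by 2^2 − 1 = 3.
Extrapolated: 12.3775936571 / 3 = 4.1258645524

4.125865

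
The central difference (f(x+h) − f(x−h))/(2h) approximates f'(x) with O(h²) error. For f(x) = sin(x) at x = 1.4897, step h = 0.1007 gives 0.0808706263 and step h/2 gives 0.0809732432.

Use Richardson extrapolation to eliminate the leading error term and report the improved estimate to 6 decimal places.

0.081007

Method order is 2; weight 2^2 = 4.
A(h/2) − A(h) = 0.0809732432 − 0.0808706263 = 0.0001026169
Correction (A(h/2) − A(h))/(4 − 1) = 0.0001026169/3 = 0.0000342056
R = 0.0809732432 + 0.0000342056 = 0.0810074488
Correction |R − A(h/2)| = 3.421e-05; gap |A(h/2) − A(h)| = 1.026e-04.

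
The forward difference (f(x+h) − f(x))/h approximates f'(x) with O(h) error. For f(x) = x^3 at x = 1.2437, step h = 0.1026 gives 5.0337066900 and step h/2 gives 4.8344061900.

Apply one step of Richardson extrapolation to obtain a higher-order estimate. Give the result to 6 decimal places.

With r = 1 the leading error scales as h^1, so the weight is 2^1 = 2.
2*4.8344061900 − 5.0337066900 = 4.6351056900
Divide by 2^1 − 1 = 1.
4.6351056900 ÷ 1 = 4.6351056900
Gap between inputs: 1.993e-01; correction applied: −0.1993005000.

4.635106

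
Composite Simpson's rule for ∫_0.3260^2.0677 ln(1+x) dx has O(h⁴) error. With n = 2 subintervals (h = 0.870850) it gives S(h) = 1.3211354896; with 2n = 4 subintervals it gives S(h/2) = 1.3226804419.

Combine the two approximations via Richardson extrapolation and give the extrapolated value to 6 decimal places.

The method has order 4: 2^4 = 16.
Numerator 16*A(h/2) − A(h) = 16*1.3226804419 − 1.3211354896 = 19.8417515808
Denominator 16 − 1 = 15.
(16*1.3226804419 − 1.3211354896)/(16 − 1) = 1.3227834387
Shift from A(h/2): +0.0001029968.

1.322783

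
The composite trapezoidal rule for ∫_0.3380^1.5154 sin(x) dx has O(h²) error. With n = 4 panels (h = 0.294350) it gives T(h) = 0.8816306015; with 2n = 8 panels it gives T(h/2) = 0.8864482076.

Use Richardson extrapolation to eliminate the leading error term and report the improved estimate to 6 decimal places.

0.888054

Order 2 gives 2^r = 4 and 2^r − 1 = 3.
2^2×A(h/2) = 3.5457928304; minus A(h) gives 2.6641622289.
Divide by 2^2 − 1 = 3.
R = 2.6641622289/3 = 0.8880540763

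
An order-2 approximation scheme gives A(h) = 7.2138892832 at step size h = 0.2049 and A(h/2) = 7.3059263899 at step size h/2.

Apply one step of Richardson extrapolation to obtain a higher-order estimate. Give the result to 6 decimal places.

7.336605

Leading term ∝ h^2; use weight 4 = 2^2.
A(h/2) − A(h) = 7.3059263899 − 7.2138892832 = 0.0920371067
Divide by 2^2 − 1 = 3: 0.0920371067/3 = 0.0306790356
R = A(h/2) + (A(h/2) − A(h))/3 = 7.3059263899 + 0.0306790356 = 7.3366054255
Gap between inputs: 9.204e-02; correction applied: +0.0306790356.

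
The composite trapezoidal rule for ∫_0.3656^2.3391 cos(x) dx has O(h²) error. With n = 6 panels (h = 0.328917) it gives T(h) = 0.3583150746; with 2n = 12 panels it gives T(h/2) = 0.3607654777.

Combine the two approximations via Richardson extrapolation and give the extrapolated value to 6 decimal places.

0.361582

With r = 2 the leading error scales as h^2, so the weight is 2^2 = 4.
2^2*A(h/2) = 1.4430619108; minus A(h) gives 1.0847468362.
1.0847468362 ÷ 3 = 0.3615822787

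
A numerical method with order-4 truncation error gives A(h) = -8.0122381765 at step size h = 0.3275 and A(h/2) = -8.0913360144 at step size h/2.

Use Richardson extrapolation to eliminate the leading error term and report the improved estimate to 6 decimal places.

Error is O(h^4); halving h shrinks it by 2^4 = 16.
Top: 16(-8.0913360144) − (-8.0122381765) = -121.4491380539
R = (-121.4491380539)/15 = -8.0966092036

-8.096609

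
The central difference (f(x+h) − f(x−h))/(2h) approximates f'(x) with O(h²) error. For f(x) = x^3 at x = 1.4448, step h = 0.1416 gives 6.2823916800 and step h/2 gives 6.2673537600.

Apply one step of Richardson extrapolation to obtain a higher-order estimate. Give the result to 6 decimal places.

The method has order 2: 2^2 = 4.
Top: 4(6.2673537600) − (6.2823916800) = 18.7870233600
18.7870233600 ÷ 3 = 6.2623411200

6.262341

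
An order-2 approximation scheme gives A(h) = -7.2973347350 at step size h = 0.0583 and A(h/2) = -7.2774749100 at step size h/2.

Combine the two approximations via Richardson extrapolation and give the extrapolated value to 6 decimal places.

Method order is 2; weight 2^2 = 4.
4*(-7.2774749100) − (-7.2973347350) = -21.8125649050
R = (-21.8125649050)/3 = -7.2708549683

-7.270855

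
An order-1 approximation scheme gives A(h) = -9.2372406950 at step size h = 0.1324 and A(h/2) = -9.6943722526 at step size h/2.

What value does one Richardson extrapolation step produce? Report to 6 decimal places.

Method order is 1; weight 2^1 = 2.
Difference of the inputs: -9.6943722526 − (-9.2372406950) = -0.4571315576
Divide by 2^1 − 1 = 1: (-0.4571315576)/1 = -0.4571315576
R = A(h/2) + (A(h/2) − A(h))/1 = -9.6943722526 − 0.4571315576 = -10.1515038102

-10.151504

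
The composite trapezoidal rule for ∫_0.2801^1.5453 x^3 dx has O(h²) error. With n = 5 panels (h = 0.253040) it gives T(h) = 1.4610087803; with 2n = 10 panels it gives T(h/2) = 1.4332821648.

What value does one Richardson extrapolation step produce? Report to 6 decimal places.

With r = 2 the leading error scales as h^2, so the weight is 2^2 = 4.
4*1.4332821648 = 5.7331286592; subtract 1.4610087803 → 4.2721198789
Divide by 2^2 − 1 = 3.
So the Richardson estimate is 1.4240399596.
Gap between inputs: 2.773e-02; correction applied: −0.0092422052.

1.424040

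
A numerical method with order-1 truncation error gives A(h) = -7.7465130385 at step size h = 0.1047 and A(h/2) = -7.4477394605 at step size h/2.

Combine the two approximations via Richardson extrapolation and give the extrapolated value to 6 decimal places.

-7.148966

Error is O(h^1); halving h shrinks it by 2^1 = 2.
Weighted: (-14.8954789210) − (-7.7465130385) = -7.1489658825
Extrapolated: (-7.1489658825) / 1 = -7.1489658825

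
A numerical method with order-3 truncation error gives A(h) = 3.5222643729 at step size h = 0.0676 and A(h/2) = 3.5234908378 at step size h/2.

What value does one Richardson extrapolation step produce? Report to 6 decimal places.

With r = 3 the leading error scales as h^3, so the weight is 2^3 = 8.
8·3.5234908378 = 28.1879267024; 28.1879267024 − 3.5222643729 = 24.6656623295
Denominator 8 − 1 = 7.
24.6656623295 ÷ 7 = 3.5236660471

3.523666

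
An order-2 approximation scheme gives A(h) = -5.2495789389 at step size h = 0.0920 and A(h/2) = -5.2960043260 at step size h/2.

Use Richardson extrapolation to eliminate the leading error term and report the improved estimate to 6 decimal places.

Method order is 2; weight 2^2 = 4.
4 × (-5.2960043260) = -21.1840173040; (-21.1840173040) − (-5.2495789389) = -15.9344383651
(-15.9344383651) ÷ 3 = -5.3114794550

-5.311479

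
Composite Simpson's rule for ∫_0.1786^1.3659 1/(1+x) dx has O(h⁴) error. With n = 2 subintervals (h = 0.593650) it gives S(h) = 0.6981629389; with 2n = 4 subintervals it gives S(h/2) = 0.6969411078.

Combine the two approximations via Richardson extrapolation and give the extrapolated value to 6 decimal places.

Method order is 4; weight 2^4 = 16.
2^4×A(h/2) = 11.1510577248; minus A(h) gives 10.4528947859.
Denominator 16 − 1 = 15.
So the Richardson estimate is 0.6968596524.

0.696860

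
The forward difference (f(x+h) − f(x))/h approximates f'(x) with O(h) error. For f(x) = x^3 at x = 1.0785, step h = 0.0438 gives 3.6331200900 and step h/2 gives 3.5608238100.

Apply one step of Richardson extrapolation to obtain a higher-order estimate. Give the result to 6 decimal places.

Error is O(h^1); halving h shrinks it by 2^1 = 2.
2 × 3.5608238100 = 7.1216476200; subtract 3.6331200900 → 3.4885275300
Divide by 2^1 − 1 = 1.
R = 3.4885275300/1 = 3.4885275300
Correction |R − A(h/2)| = 7.230e-02; gap |A(h/2) − A(h)| = 7.230e-02.

3.488528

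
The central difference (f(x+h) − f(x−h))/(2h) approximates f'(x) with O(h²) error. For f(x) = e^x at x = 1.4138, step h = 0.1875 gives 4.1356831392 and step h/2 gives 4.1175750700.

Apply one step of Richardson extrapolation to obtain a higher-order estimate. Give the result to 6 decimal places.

r = 2, so 2^r = 4.
Numerator 4·A(h/2) − A(h) = 4·4.1175750700 − 4.1356831392 = 12.3346171408
Divide by 2^2 − 1 = 3.
R = 12.3346171408/3 = 4.1115390469
Correction |R − A(h/2)| = 6.036e-03; gap |A(h/2) − A(h)| = 1.811e-02.

4.111539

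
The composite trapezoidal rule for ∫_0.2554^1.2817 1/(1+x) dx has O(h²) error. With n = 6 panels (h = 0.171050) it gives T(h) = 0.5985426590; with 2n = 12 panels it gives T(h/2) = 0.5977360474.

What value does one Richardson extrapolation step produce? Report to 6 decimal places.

Order 2 gives 2^r = 4 and 2^r − 1 = 3.
4 × 0.5977360474 − 0.5985426590 = 1.7924015306
Divide by 2^2 − 1 = 3.
So the Richardson estimate is 0.5974671769.

0.597467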